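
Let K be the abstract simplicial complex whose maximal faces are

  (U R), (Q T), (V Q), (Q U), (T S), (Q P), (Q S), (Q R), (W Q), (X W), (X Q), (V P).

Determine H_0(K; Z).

H_0 = Z.

Order the vertices as P < Q < R < S < T < U < V < W < X. Listing each simplex with vertices in this order, K has dimension 1 with simplices:

  0-simplices (9): P, Q, R, S, T, U, V, W, X
  1-simplices (12): PQ, PV, QR, QS, QT, QU, QV, QW, QX, RU, ST, WX

so the chain groups are C_0 ≅ Z^9, C_1 ≅ Z^12.

The boundary map ∂_1: C_1 → C_0 is given by ∂[p,q] = [q] − [p]. For instance
  ∂PV = V − P.
As a 9×12 matrix over Z this has rank 8, with invariant factors (1,1,1,1,1,1,1,1).

Now H_k = ker ∂_k / im ∂_{k+1}, so:

  H_0: rank C_0 − rank ∂_1 = 9 − 8 = 1, and the invariant factors of ∂_1 are all 1, so H_0 ≅ Z.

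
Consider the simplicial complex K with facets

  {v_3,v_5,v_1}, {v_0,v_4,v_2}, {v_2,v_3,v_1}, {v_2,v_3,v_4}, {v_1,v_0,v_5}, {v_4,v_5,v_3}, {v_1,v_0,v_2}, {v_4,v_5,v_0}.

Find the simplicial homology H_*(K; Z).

H_0 = Z,  H_1 = 0,  H_2 = Z.

We work with the vertex ordering v_0 < v_1 < v_2 < v_3 < v_4 < v_5. The simplices of K, each written with vertices in increasing order, are:

  0-simplices (6): [v_0], [v_1], [v_2], [v_3], [v_4], [v_5]
  1-simplices (12): [v_0,v_1], [v_0,v_2], [v_0,v_4], [v_0,v_5], [v_1,v_2], [v_1,v_3], [v_1,v_5], [v_2,v_3], [v_2,v_4], [v_3,v_4], [v_3,v_5], [v_4,v_5]
  2-simplices (8): [v_0,v_1,v_2], [v_0,v_1,v_5], [v_0,v_2,v_4], [v_0,v_4,v_5], [v_1,v_2,v_3], [v_1,v_3,v_5], [v_2,v_3,v_4], [v_3,v_4,v_5]

giving chain groups C_0 ≅ Z^6, C_1 ≅ Z^12, C_2 ≅ Z^8.

∂_1: C_1 → C_0 is given by ∂[p,q] = [q] − [p]. For instance
  ∂[v_1,v_2] = [v_2] − [v_1].
As a 6×12 matrix over Z this has rank 5, with invariant factors (1,1,1,1,1).

Boundary ∂_2: C_2 → C_1 sends each 2-simplex [p,q,r] to [q,r] − [p,r] + [p,q]. For instance
  ∂[v_1,v_2,v_3] = [v_2,v_3] − [v_1,v_3] + [v_1,v_2],
  ∂[v_0,v_4,v_5] = [v_4,v_5] − [v_0,v_5] + [v_0,v_4].
The resulting 12×8 matrix has rank 7, and its Smith normal form has invariant factors (1,1,1,1,1,1,1).

Reading off H_k = ker ∂_k / im ∂_{k+1}:

  H_0: rank C_0 − rank ∂_1 = 6 − 5 = 1, and the invariant factors of ∂_1 are all 1, so H_0 = Z.
  H_1: rank ker ∂_1 − rank ∂_2 = (12 − 5) − 7 = 0, and the invariant factors of ∂_2 are all 1, so H_1 = 0.
  H_2: rank ker ∂_2 − rank ∂_3 = (8 − 7) − 0 = 1, and there is no ∂_3, so H_2 = Z.

(K is a triangulation of the 2-sphere S^2.)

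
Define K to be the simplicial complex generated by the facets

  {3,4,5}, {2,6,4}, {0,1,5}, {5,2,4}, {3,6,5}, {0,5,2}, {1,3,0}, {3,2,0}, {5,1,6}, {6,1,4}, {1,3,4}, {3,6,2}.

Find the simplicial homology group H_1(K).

H_1 = Z_2.

Take the total order 0 < 1 < 2 < 3 < 4 < 5 < 6 on the vertex set. Then K (dimension 2) consists of the simplices:

  0-simplices (7): [0], [1], [2], [3], [4], [5], [6]
  1-simplices (18): [0,1], [0,2], [0,3], [0,5], [1,3], [1,4], [1,5], [1,6], [2,3], [2,4], [2,5], [2,6], [3,4], [3,5], [3,6], [4,5], [4,6], [5,6]
  2-simplices (12): [0,1,3], [0,1,5], [0,2,3], [0,2,5], [1,3,4], [1,4,6], [1,5,6], [2,3,6], [2,4,5], [2,4,6], [3,4,5], [3,5,6]

giving chain groups C_0 ≅ Z^7, C_1 ≅ Z^18, C_2 ≅ Z^12.

Boundary ∂_1: C_1 → C_0 is given by ∂[p,q] = [q] − [p].
This gives a 7×18 integer matrix of rank 6; reducing to Smith normal form yields diagonal entries (1,1,1,1,1,1).

The boundary map ∂_2: C_2 → C_1 sends each 2-simplex [p,q,r] to [q,r] − [p,r] + [p,q]. For instance
  ∂[3,5,6] = [5,6] − [3,6] + [3,5],
  ∂[2,4,5] = [4,5] − [2,5] + [2,4].
As a 18×12 matrix over Z this has rank 12, with invariant factors (1,1,1,1,1,1,1,1,1,1,1,2).

Reading off H_k = ker ∂_k / im ∂_{k+1}:

  H_1: rank ker ∂_1 − rank ∂_2 = (18 − 6) − 12 = 0, and ∂_2 has invariant factor 2 > 1, so H_1 = Z_2.

(K is a triangulation of the real projective plane RP^2.)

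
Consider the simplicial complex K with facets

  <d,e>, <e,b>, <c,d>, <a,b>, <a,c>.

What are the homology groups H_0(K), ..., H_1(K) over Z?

H_0 = Z,  H_1 = Z.

We work with the vertex ordering a < b < c < d < e. The simplices of K, each written with vertices in increasing order, are:

  0-simplices (5): a, b, c, d, e
  1-simplices (5): ab, ac, be, cd, de

so the chain groups are C_0 ≅ Z^5, C_1 ≅ Z^5.

∂_1: C_1 → C_0 sends each edge [p,q] (with p < q) to q − p. For instance
  ∂ab = b − a.
As a 5×5 matrix over Z this has rank 4, with invariant factors (1,1,1,1).

Computing H_k = (kernel of ∂_k) / (image of ∂_{k+1}):

  H_0: rank C_0 − rank ∂_1 = 5 − 4 = 1, and the invariant factors of ∂_1 are all 1, so H_0 = Z.
  H_1: rank ker ∂_1 − rank ∂_2 = (5 − 4) − 0 = 1, and there is no ∂_2, so H_1 = Z.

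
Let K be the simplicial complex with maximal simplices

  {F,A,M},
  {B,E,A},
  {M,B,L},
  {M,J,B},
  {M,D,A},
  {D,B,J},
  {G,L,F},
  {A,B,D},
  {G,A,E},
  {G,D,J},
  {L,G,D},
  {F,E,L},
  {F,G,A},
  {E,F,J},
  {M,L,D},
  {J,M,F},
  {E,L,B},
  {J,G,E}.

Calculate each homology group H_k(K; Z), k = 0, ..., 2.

H_0 ≅ Z,  H_1 ≅ Z ⊕ Z/2,  H_2 = 0.

K has 9 vertices, 27 edges, 18 triangles.
rank ∂_0 = 0, rank ∂_1 = 8 ⇒ b_0 = 9 − 0 − 8 = 1; all invariant factors of ∂_1 are 1 so no torsion. So H_0 ≅ Z.
rank ∂_1 = 8, rank ∂_2 = 18 ⇒ b_1 = 27 − 8 − 18 = 1; ∂_2 has invariant factor(s) [2] giving torsion. So H_1 ≅ Z ⊕ Z/2.
rank ∂_2 = 18, rank ∂_3 = 0 ⇒ b_2 = 18 − 18 − 0 = 0. So H_2 ≅ 0.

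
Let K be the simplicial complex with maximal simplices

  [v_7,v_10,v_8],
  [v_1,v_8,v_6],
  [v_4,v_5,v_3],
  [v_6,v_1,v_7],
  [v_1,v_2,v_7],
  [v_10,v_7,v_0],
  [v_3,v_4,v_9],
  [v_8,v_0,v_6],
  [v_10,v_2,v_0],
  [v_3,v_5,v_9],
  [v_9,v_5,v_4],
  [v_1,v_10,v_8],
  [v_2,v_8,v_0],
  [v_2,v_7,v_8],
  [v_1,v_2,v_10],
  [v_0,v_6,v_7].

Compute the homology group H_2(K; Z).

Take the total order v_0 < v_1 < v_2 < v_3 < v_4 < v_5 < v_6 < v_7 < v_8 < v_9 < v_10 on the vertex set. Then K (dimension 2) consists of the simplices:

  0-simplices (11): [v_0], [v_1], [v_2], [v_3], [v_4], [v_5], [v_6], [v_7], [v_8], [v_9], [v_10]
  1-simplices (24): (24 of them)
  2-simplices (16): (16 of them)

Hence C_0 ≅ Z^11, C_1 ≅ Z^24, C_2 ≅ Z^16.

The boundary map ∂_1: C_1 → C_0 maps an edge to its endpoints' difference, ∂[p,q] = q − p.
The 11×24 boundary matrix has rank 9 and Smith normal form diag(1,1,1,1,1,1,1,1,1).

Boundary ∂_2: C_2 → C_1 maps a triangle to the signed sum of its edges. For instance
  ∂[v_0,v_2,v_8] = [v_2,v_8] − [v_0,v_8] + [v_0,v_2],
  ∂[v_3,v_4,v_5] = [v_4,v_5] − [v_3,v_5] + [v_3,v_4].
The resulting 24×16 matrix has rank 15, and its Smith normal form has invariant factors (1,1,1,1,1,1,1,1,1,1,1,1,1,1,2).

Computing H_k = (kernel of ∂_k) / (image of ∂_{k+1}):

  H_2: rank ker ∂_2 − rank ∂_3 = (16 − 15) − 0 = 1, and there is no ∂_3, so H_2 = Z.

H_2 ≅ Z.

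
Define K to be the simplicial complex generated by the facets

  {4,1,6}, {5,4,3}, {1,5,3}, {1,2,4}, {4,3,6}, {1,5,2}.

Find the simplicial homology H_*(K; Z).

H_0 = Z,  H_1 = Z,  H_2 = 0.

We work with the vertex ordering 1 < 2 < 3 < 4 < 5 < 6. The simplices of K, each written with vertices in increasing order, are:

  0-simplices (6): [1], [2], [3], [4], [5], [6]
  1-simplices (12): [1,2], [1,3], [1,4], [1,5], [1,6], [2,4], [2,5], [3,4], [3,5], [3,6], [4,5], [4,6]
  2-simplices (6): [1,2,4], [1,2,5], [1,3,5], [1,4,6], [3,4,5], [3,4,6]

Hence C_0 ≅ Z^6, C_1 ≅ Z^12, C_2 ≅ Z^6.

The boundary map ∂_1: C_1 → C_0 sends each edge [p,q] (with p < q) to q − p.
The 6×12 boundary matrix has rank 5 and Smith normal form diag(1,1,1,1,1).

The boundary map ∂_2: C_2 → C_1 acts by ∂[p,q,r] = [q,r] − [p,r] + [p,q]. For instance
  ∂[3,4,6] = [4,6] − [3,6] + [3,4],
  ∂[1,4,6] = [4,6] − [1,6] + [1,4].
This gives a 12×6 integer matrix of rank 6; reducing to Smith normal form yields diagonal entries (1,1,1,1,1,1).

Computing H_k = (kernel of ∂_k) / (image of ∂_{k+1}):

  H_0: rank C_0 − rank ∂_1 = 6 − 5 = 1, and the invariant factors of ∂_1 are all 1, so H_0 ≅ Z.
  H_1: rank ker ∂_1 − rank ∂_2 = (12 − 5) − 6 = 1, and the invariant factors of ∂_2 are all 1, so H_1 ≅ Z.
  H_2: rank ker ∂_2 − rank ∂_3 = (6 − 6) − 0 = 0, and there is no ∂_3, so H_2 ≅ 0.

As a check, the Euler characteristic is 6 − 12 + 6 = 0, which agrees with 1 − 1 + 0 = 0.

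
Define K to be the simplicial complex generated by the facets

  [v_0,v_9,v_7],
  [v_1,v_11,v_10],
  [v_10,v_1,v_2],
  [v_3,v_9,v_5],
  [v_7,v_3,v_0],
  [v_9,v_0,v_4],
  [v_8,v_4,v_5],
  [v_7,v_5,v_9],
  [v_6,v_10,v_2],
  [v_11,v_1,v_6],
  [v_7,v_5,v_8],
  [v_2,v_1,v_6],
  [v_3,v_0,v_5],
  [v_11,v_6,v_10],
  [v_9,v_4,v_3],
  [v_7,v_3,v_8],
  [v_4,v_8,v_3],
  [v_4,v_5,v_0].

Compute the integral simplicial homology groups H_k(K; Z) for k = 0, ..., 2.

H_0 ≅ Z^2,  H_1 ≅ Z_2,  H_2 ≅ Z.

Order the vertices as v_0 < v_1 < v_2 < v_3 < v_4 < v_5 < v_6 < v_7 < v_8 < v_9 < v_10 < v_11. Listing each simplex with vertices in this order, K has dimension 2 with simplices:

  0-simplices (12): [v_0], [v_1], [v_2], [v_3], [v_4], [v_5], [v_6], [v_7], [v_8], [v_9], [v_10], [v_11]
  1-simplices (27): (27 of them)
  2-simplices (18): (18 of them)

giving chain groups C_0 ≅ Z^12, C_1 ≅ Z^27, C_2 ≅ Z^18.

The boundary map ∂_1: C_1 → C_0 maps an edge to its endpoints' difference, ∂[p,q] = q − p. For instance
  ∂[v_6,v_10] = [v_10] − [v_6].
As a 12×27 matrix over Z this has rank 10, with invariant factors (1,1,1,1,1,1,1,1,1,1).

Boundary ∂_2: C_2 → C_1 acts by ∂[p,q,r] = [q,r] − [p,r] + [p,q]. For instance
  ∂[v_2,v_6,v_10] = [v_6,v_10] − [v_2,v_10] + [v_2,v_6],
  ∂[v_3,v_4,v_8] = [v_4,v_8] − [v_3,v_8] + [v_3,v_4].
The resulting 27×18 matrix has rank 17, and its Smith normal form has invariant factors (1,1,1,1,1,1,1,1,1,1,1,1,1,1,1,1,2).

Reading off H_k = ker ∂_k / im ∂_{k+1}:

  H_0: rank C_0 − rank ∂_1 = 12 − 10 = 2, and the invariant factors of ∂_1 are all 1, so H_0 ≅ Z^2.
  H_1: rank ker ∂_1 − rank ∂_2 = (27 − 10) − 17 = 0, and ∂_2 has invariant factor 2 > 1, so H_1 ≅ Z_2.
  H_2: rank ker ∂_2 − rank ∂_3 = (18 − 17) − 0 = 1, and there is no ∂_3, so H_2 ≅ Z.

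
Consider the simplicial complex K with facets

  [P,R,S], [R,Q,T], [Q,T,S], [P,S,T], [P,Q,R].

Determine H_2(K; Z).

H_2 ≅ 0.

Fix the vertex order P < Q < R < S < T and write every simplex with vertices in increasing order. Then dim K = 2 and the simplices of K are:

  0-simplices (5): P, Q, R, S, T
  1-simplices (10): PQ, PR, PS, PT, QR, QS, QT, RS, RT, ST
  2-simplices (5): PQR, PRS, PST, QRT, QST

giving chain groups C_0 ≅ Z^5, C_1 ≅ Z^10, C_2 ≅ Z^5.

∂_1: C_1 → C_0 maps an edge to its endpoints' difference, ∂[p,q] = q − p. For instance
  ∂PR = R − P.
The 5×10 boundary matrix has rank 4 and Smith normal form diag(1,1,1,1).

∂_2: C_2 → C_1 sends each 2-simplex [p,q,r] to [q,r] − [p,r] + [p,q]. For instance
  ∂PRS = RS − PS + PR,
  ∂QRT = RT − QT + QR.
The resulting 10×5 matrix has rank 5, and its Smith normal form has invariant factors (1,1,1,1,1).

Computing H_k = (kernel of ∂_k) / (image of ∂_{k+1}):

  H_2: rank ker ∂_2 − rank ∂_3 = (5 − 5) − 0 = 0, and there is no ∂_3, so H_2 ≅ 0.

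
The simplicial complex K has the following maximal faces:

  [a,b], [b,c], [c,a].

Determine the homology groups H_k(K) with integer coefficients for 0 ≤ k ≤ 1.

Take the total order a < b < c on the vertex set. Then K (dimension 1) consists of the simplices:

  0-simplices (3): a, b, c
  1-simplices (3): ab, ac, bc

so the chain groups are C_0 ≅ Z^3, C_1 ≅ Z^3.

∂_1: C_1 → C_0 sends each edge [p,q] (with p < q) to q − p.
As a 3×3 matrix over Z this has rank 2, with invariant factors (1,1).

Reading off H_k = ker ∂_k / im ∂_{k+1}:

  H_0: rank C_0 − rank ∂_1 = 3 − 2 = 1, and the invariant factors of ∂_1 are all 1, so H_0 = Z.
  H_1: rank ker ∂_1 − rank ∂_2 = (3 − 2) − 0 = 1, and there is no ∂_2, so H_1 = Z.

H_0 ≅ Z,  H_1 ≅ Z.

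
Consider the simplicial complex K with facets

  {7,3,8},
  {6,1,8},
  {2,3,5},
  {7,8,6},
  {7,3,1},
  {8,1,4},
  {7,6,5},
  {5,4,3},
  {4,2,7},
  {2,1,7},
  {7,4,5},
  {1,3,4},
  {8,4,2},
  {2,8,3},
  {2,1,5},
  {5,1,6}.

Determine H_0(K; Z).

Order the vertices as 1 < 2 < 3 < 4 < 5 < 6 < 7 < 8. Listing each simplex with vertices in this order, K has dimension 2 with simplices:

  0-simplices (8): [1], [2], [3], [4], [5], [6], [7], [8]
  1-simplices (24): (24 of them)
  2-simplices (16): [1,2,5], [1,2,7], [1,3,4], [1,3,7], [1,4,8], [1,5,6], [1,6,8], [2,3,5], [2,3,8], [2,4,7], [2,4,8], [3,4,5], [3,7,8], [4,5,7], [5,6,7], [6,7,8]

giving chain groups C_0 ≅ Z^8, C_1 ≅ Z^24, C_2 ≅ Z^16.

∂_1: C_1 → C_0 sends each edge [p,q] (with p < q) to q − p.
The 8×24 boundary matrix has rank 7 and Smith normal form diag(1,1,1,1,1,1,1).

∂_2: C_2 → C_1 sends each 2-simplex [p,q,r] to [q,r] − [p,r] + [p,q]. For instance
  ∂[2,3,5] = [3,5] − [2,5] + [2,3],
  ∂[1,2,7] = [2,7] − [1,7] + [1,2].
The resulting 24×16 matrix has rank 15, and its Smith normal form has invariant factors (1,1,1,1,1,1,1,1,1,1,1,1,1,1,1).

Reading off H_k = ker ∂_k / im ∂_{k+1}:

  H_0: rank C_0 − rank ∂_1 = 8 − 7 = 1, and the invariant factors of ∂_1 are all 1, so H_0 ≅ Z.

H_0 = Z.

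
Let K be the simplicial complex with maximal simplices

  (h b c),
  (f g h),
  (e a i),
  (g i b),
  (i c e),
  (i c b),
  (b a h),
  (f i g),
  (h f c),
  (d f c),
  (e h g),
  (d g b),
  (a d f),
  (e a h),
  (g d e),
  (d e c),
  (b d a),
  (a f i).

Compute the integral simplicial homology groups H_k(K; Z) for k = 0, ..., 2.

H_0 ≅ Z,  H_1 ≅ Z^2,  H_2 ≅ Z.

Fix the vertex order a < b < c < d < e < f < g < h < i and write every simplex with vertices in increasing order. Then dim K = 2 and the simplices of K are:

  0-simplices (9): a, b, c, d, e, f, g, h, i
  1-simplices (27): ab, ad, ae, af, ah, ai, bc, bd, bg, bh, bi, cd, ce, cf, ch, ci, de, df, dg, eg, eh, ei, fg, fh, fi, gh, gi
  2-simplices (18): abd, abh, adf, aeh, aei, afi, bch, bci, bdg, bgi, cde, cdf, cei, cfh, deg, egh, fgh, fgi

so the chain groups are C_0 ≅ Z^9, C_1 ≅ Z^27, C_2 ≅ Z^18.

∂_1: C_1 → C_0 is given by ∂[p,q] = [q] − [p]. For instance
  ∂bd = d − b.
The resulting 9×27 matrix has rank 8, and its Smith normal form has invariant factors (1,1,1,1,1,1,1,1).

The boundary map ∂_2: C_2 → C_1 maps a triangle to the signed sum of its edges. For instance
  ∂cdf = df − cf + cd,
  ∂fgi = gi − fi + fg.
This gives a 27×18 integer matrix of rank 17; reducing to Smith normal form yields diagonal entries (1,1,1,1,1,1,1,1,1,1,1,1,1,1,1,1,1).

Now H_k = ker ∂_k / im ∂_{k+1}, so:

  H_0: rank C_0 − rank ∂_1 = 9 − 8 = 1, and the invariant factors of ∂_1 are all 1, so H_0 ≅ Z.
  H_1: rank ker ∂_1 − rank ∂_2 = (27 − 8) − 17 = 2, and the invariant factors of ∂_2 are all 1, so H_1 ≅ Z^2.
  H_2: rank ker ∂_2 − rank ∂_3 = (18 − 17) − 0 = 1, and there is no ∂_3, so H_2 ≅ Z.

As a check, the Euler characteristic is 9 − 27 + 18 = 0, which agrees with 1 − 2 + 1 = 0.
(K is a triangulation of the torus T^2.)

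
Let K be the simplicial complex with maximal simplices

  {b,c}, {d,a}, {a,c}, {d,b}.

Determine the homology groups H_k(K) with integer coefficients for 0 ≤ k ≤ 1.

H_0 = Z,  H_1 = Z.

Fix the vertex order a < b < c < d and write every simplex with vertices in increasing order. Then dim K = 1 and the simplices of K are:

  0-simplices (4): a, b, c, d
  1-simplices (4): ac, ad, bc, bd

giving chain groups C_0 ≅ Z^4, C_1 ≅ Z^4.

The boundary map ∂_1: C_1 → C_0 sends each edge [p,q] (with p < q) to q − p. For instance
  ∂bd = d − b.
As a 4×4 matrix over Z this has rank 3, with invariant factors (1,1,1).

From H_k ≅ ker(∂_k) / im(∂_{k+1}) we obtain:

  H_0: rank C_0 − rank ∂_1 = 4 − 3 = 1, and the invariant factors of ∂_1 are all 1, so H_0 = Z.
  H_1: rank ker ∂_1 − rank ∂_2 = (4 − 3) − 0 = 1, and there is no ∂_2, so H_1 = Z.

As a check, the Euler characteristic is 4 − 4 = 0, which agrees with 1 − 1 = 0.
(K is a triangulation of the circle S^1.)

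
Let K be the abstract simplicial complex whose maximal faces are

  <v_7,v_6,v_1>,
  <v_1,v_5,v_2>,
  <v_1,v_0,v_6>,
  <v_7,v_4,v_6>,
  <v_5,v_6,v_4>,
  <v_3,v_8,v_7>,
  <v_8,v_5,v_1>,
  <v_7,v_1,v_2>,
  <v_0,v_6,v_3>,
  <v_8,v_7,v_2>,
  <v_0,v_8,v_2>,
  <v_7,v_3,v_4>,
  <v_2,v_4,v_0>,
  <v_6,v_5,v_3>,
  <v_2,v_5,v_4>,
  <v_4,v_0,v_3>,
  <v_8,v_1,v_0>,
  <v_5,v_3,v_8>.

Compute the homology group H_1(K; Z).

K has 9 vertices, 27 edges, 18 triangles.
rank ∂_1 = 8, rank ∂_2 = 18 ⇒ b_1 = 27 − 8 − 18 = 1; ∂_2 has invariant factor(s) [2] giving torsion. So H_1 = Z ⊕ Z/2Z.

H_1 ≅ Z ⊕ Z/2Z.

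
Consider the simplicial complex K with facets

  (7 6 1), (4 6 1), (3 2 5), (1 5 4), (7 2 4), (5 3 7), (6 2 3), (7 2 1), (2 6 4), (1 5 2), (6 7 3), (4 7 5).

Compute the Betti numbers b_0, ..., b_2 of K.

We work with the vertex ordering 1 < 2 < 3 < 4 < 5 < 6 < 7. The simplices of K, each written with vertices in increasing order, are:

  0-simplices (7): [1], [2], [3], [4], [5], [6], [7]
  1-simplices (18): [1,2], [1,4], [1,5], [1,6], [1,7], [2,3], [2,4], [2,5], [2,6], [2,7], [3,5], [3,6], [3,7], [4,5], [4,6], [4,7], [5,7], [6,7]
  2-simplices (12): [1,2,5], [1,2,7], [1,4,5], [1,4,6], [1,6,7], [2,3,5], [2,3,6], [2,4,6], [2,4,7], [3,5,7], [3,6,7], [4,5,7]

Hence C_0 ≅ Z^7, C_1 ≅ Z^18, C_2 ≅ Z^12.

∂_1: C_1 → C_0 sends each edge [p,q] (with p < q) to q − p. For instance
  ∂[4,5] = [5] − [4].
This gives a 7×18 integer matrix of rank 6; reducing to Smith normal form yields diagonal entries (1,1,1,1,1,1).

The boundary map ∂_2: C_2 → C_1 sends each 2-simplex [p,q,r] to [q,r] − [p,r] + [p,q]. For instance
  ∂[2,4,7] = [4,7] − [2,7] + [2,4],
  ∂[3,5,7] = [5,7] − [3,7] + [3,5].
The 18×12 boundary matrix has rank 12 and Smith normal form diag(1,1,1,1,1,1,1,1,1,1,1,2).

Now H_k = ker ∂_k / im ∂_{k+1}, so:

  H_0: rank C_0 − rank ∂_1 = 7 − 6 = 1, and the invariant factors of ∂_1 are all 1, so H_0 ≅ Z.
  H_1: rank ker ∂_1 − rank ∂_2 = (18 − 6) − 12 = 0, and ∂_2 has invariant factor 2 > 1, so H_1 ≅ Z/2.
  H_2: rank ker ∂_2 − rank ∂_3 = (12 − 12) − 0 = 0, and there is no ∂_3, so H_2 ≅ 0.

Hence the Betti numbers are b_0 = 1, b_1 = 0, b_2 = 0.

b_0 = 1, b_1 = 0, b_2 = 0.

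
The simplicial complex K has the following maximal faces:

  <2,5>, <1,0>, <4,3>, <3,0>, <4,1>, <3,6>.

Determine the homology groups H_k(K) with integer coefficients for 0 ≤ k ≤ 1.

H_0 = Z^2,  H_1 = Z.

Take the total order 0 < 1 < 2 < 3 < 4 < 5 < 6 on the vertex set. Then K (dimension 1) consists of the simplices:

  0-simplices (7): [0], [1], [2], [3], [4], [5], [6]
  1-simplices (6): [0,1], [0,3], [1,4], [2,5], [3,4], [3,6]

Hence C_0 ≅ Z^7, C_1 ≅ Z^6.

∂_1: C_1 → C_0 sends each edge [p,q] (with p < q) to q − p.
This gives a 7×6 integer matrix of rank 5; reducing to Smith normal form yields diagonal entries (1,1,1,1,1).

Reading off H_k = ker ∂_k / im ∂_{k+1}:

  H_0: rank C_0 − rank ∂_1 = 7 − 5 = 2, and the invariant factors of ∂_1 are all 1, so H_0 = Z^2.
  H_1: rank ker ∂_1 − rank ∂_2 = (6 − 5) − 0 = 1, and there is no ∂_2, so H_1 = Z.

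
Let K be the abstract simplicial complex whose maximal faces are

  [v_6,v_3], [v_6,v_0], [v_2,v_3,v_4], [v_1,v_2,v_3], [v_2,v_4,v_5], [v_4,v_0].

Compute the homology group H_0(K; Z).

Fix the vertex order v_0 < v_1 < v_2 < v_3 < v_4 < v_5 < v_6 and write every simplex with vertices in increasing order. Then dim K = 2 and the simplices of K are:

  0-simplices (7): [v_0], [v_1], [v_2], [v_3], [v_4], [v_5], [v_6]
  1-simplices (10): [v_0,v_4], [v_0,v_6], [v_1,v_2], [v_1,v_3], [v_2,v_3], [v_2,v_4], [v_2,v_5], [v_3,v_4], [v_3,v_6], [v_4,v_5]
  2-simplices (3): [v_1,v_2,v_3], [v_2,v_3,v_4], [v_2,v_4,v_5]

giving chain groups C_0 ≅ Z^7, C_1 ≅ Z^10, C_2 ≅ Z^3.

The boundary map ∂_1: C_1 → C_0 sends each edge [p,q] (with p < q) to q − p.
The 7×10 boundary matrix has rank 6 and Smith normal form diag(1,1,1,1,1,1).

The boundary map ∂_2: C_2 → C_1 maps a triangle to the signed sum of its edges. For instance
  ∂[v_2,v_3,v_4] = [v_3,v_4] − [v_2,v_4] + [v_2,v_3],
  ∂[v_1,v_2,v_3] = [v_2,v_3] − [v_1,v_3] + [v_1,v_2].
As a 10×3 matrix over Z this has rank 3, with invariant factors (1,1,1).

Now H_k = ker ∂_k / im ∂_{k+1}, so:

  H_0: rank C_0 − rank ∂_1 = 7 − 6 = 1, and the invariant factors of ∂_1 are all 1, so H_0 = Z.

H_0 ≅ Z.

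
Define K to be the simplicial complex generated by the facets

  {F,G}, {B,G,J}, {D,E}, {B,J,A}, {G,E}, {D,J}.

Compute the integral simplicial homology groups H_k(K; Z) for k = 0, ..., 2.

H_0 ≅ Z,  H_1 ≅ Z,  H_2 = 0.

Fix the vertex order A < B < D < E < F < G < J and write every simplex with vertices in increasing order. Then dim K = 2 and the simplices of K are:

  0-simplices (7): A, B, D, E, F, G, J
  1-simplices (9): AB, AJ, BG, BJ, DE, DJ, EG, FG, GJ
  2-simplices (2): ABJ, BGJ

Hence C_0 ≅ Z^7, C_1 ≅ Z^9, C_2 ≅ Z^2.

Boundary ∂_1: C_1 → C_0 is given by ∂[p,q] = [q] − [p].
The 7×9 boundary matrix has rank 6 and Smith normal form diag(1,1,1,1,1,1).

∂_2: C_2 → C_1 maps a triangle to the signed sum of its edges. For instance
  ∂BGJ = GJ − BJ + BG,
  ∂ABJ = BJ − AJ + AB.
The resulting 9×2 matrix has rank 2, and its Smith normal form has invariant factors (1,1).

Now H_k = ker ∂_k / im ∂_{k+1}, so:

  H_0: rank C_0 − rank ∂_1 = 7 − 6 = 1, and the invariant factors of ∂_1 are all 1, so H_0 ≅ Z.
  H_1: rank ker ∂_1 − rank ∂_2 = (9 − 6) − 2 = 1, and the invariant factors of ∂_2 are all 1, so H_1 ≅ Z.
  H_2: rank ker ∂_2 − rank ∂_3 = (2 − 2) − 0 = 0, and there is no ∂_3, so H_2 ≅ 0.

As a check, the Euler characteristic is 7 − 9 + 2 = 0, which agrees with 1 − 1 + 0 = 0.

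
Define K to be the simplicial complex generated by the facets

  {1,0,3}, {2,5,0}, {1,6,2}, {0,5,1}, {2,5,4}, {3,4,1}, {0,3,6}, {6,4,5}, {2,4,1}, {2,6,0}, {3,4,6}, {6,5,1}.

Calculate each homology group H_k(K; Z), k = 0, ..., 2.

H_0 = Z,  H_1 = Z/2,  H_2 = 0.

Order the vertices as 0 < 1 < 2 < 3 < 4 < 5 < 6. Listing each simplex with vertices in this order, K has dimension 2 with simplices:

  0-simplices (7): [0], [1], [2], [3], [4], [5], [6]
  1-simplices (18): [0,1], [0,2], [0,3], [0,5], [0,6], [1,2], [1,3], [1,4], [1,5], [1,6], [2,4], [2,5], [2,6], [3,4], [3,6], [4,5], [4,6], [5,6]
  2-simplices (12): [0,1,3], [0,1,5], [0,2,5], [0,2,6], [0,3,6], [1,2,4], [1,2,6], [1,3,4], [1,5,6], [2,4,5], [3,4,6], [4,5,6]

Hence C_0 ≅ Z^7, C_1 ≅ Z^18, C_2 ≅ Z^12.

∂_1: C_1 → C_0 maps an edge to its endpoints' difference, ∂[p,q] = q − p. For instance
  ∂[2,6] = [6] − [2].
The resulting 7×18 matrix has rank 6, and its Smith normal form has invariant factors (1,1,1,1,1,1).

∂_2: C_2 → C_1 acts by ∂[p,q,r] = [q,r] − [p,r] + [p,q]. For instance
  ∂[1,3,4] = [3,4] − [1,4] + [1,3],
  ∂[0,3,6] = [3,6] − [0,6] + [0,3].
The 18×12 boundary matrix has rank 12 and Smith normal form diag(1,1,1,1,1,1,1,1,1,1,1,2).

Computing H_k = (kernel of ∂_k) / (image of ∂_{k+1}):

  H_0: rank C_0 − rank ∂_1 = 7 − 6 = 1, and the invariant factors of ∂_1 are all 1, so H_0 ≅ Z.
  H_1: rank ker ∂_1 − rank ∂_2 = (18 − 6) − 12 = 0, and ∂_2 has invariant factor 2 > 1, so H_1 ≅ Z/2.
  H_2: rank ker ∂_2 − rank ∂_3 = (12 − 12) − 0 = 0, and there is no ∂_3, so H_2 ≅ 0.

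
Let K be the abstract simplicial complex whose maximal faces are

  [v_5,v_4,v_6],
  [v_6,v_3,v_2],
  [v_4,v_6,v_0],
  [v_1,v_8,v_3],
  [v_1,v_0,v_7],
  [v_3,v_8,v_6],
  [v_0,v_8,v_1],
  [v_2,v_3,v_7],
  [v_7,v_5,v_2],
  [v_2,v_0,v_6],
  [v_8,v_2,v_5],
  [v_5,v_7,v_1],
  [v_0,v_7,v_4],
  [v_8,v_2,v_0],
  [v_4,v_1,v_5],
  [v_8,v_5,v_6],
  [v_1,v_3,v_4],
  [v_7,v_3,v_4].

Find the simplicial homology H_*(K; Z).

H_0 = Z,  H_1 = Z ⊕ Z_2,  H_2 = 0.

Take the total order v_0 < v_1 < v_2 < v_3 < v_4 < v_5 < v_6 < v_7 < v_8 on the vertex set. Then K (dimension 2) consists of the simplices:

  0-simplices (9): [v_0], [v_1], [v_2], [v_3], [v_4], [v_5], [v_6], [v_7], [v_8]
  1-simplices (27): (27 of them)
  2-simplices (18): (18 of them)

Hence C_0 ≅ Z^9, C_1 ≅ Z^27, C_2 ≅ Z^18.

∂_1: C_1 → C_0 is given by ∂[p,q] = [q] − [p]. For instance
  ∂[v_2,v_8] = [v_8] − [v_2].
The resulting 9×27 matrix has rank 8, and its Smith normal form has invariant factors (1,1,1,1,1,1,1,1).

The boundary map ∂_2: C_2 → C_1 maps a triangle to the signed sum of its edges. For instance
  ∂[v_3,v_6,v_8] = [v_6,v_8] − [v_3,v_8] + [v_3,v_6],
  ∂[v_0,v_1,v_7] = [v_1,v_7] − [v_0,v_7] + [v_0,v_1].
The 27×18 boundary matrix has rank 18 and Smith normal form diag(1,1,1,1,1,1,1,1,1,1,1,1,1,1,1,1,1,2).

Computing H_k = (kernel of ∂_k) / (image of ∂_{k+1}):

  H_0: rank C_0 − rank ∂_1 = 9 − 8 = 1, and the invariant factors of ∂_1 are all 1, so H_0 ≅ Z.
  H_1: rank ker ∂_1 − rank ∂_2 = (27 − 8) − 18 = 1, and ∂_2 has invariant factor 2 > 1, so H_1 ≅ Z ⊕ Z_2.
  H_2: rank ker ∂_2 − rank ∂_3 = (18 − 18) − 0 = 0, and there is no ∂_3, so H_2 ≅ 0.

As a check, the Euler characteristic is 9 − 27 + 18 = 0, which agrees with 1 − 1 + 0 = 0.
(K is a triangulation of the Klein bottle.)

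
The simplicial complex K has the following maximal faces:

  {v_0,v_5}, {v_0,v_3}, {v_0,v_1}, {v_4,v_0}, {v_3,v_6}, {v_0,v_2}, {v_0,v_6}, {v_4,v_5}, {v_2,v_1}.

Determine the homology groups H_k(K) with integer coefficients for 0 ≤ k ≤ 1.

H_0 = Z,  H_1 = Z^3.

K has 7 vertices, 9 edges.
rank ∂_0 = 0, rank ∂_1 = 6 ⇒ b_0 = 7 − 0 − 6 = 1; all invariant factors of ∂_1 are 1 so no torsion. So H_0 ≅ Z.
rank ∂_1 = 6, rank ∂_2 = 0 ⇒ b_1 = 9 − 6 − 0 = 3. So H_1 ≅ Z^3.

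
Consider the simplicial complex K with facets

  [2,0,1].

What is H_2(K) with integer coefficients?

K has 3 vertices, 3 edges, 1 triangle.
rank ∂_2 = 1, rank ∂_3 = 0 ⇒ b_2 = 1 − 1 − 0 = 0. So H_2 = 0.

H_2 = 0.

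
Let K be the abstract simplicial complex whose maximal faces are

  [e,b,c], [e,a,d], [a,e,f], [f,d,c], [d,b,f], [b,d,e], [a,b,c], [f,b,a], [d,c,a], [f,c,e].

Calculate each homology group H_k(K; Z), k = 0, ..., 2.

H_0 = Z,  H_1 = Z/2,  H_2 = 0.

Fix the vertex order a < b < c < d < e < f and write every simplex with vertices in increasing order. Then dim K = 2 and the simplices of K are:

  0-simplices (6): a, b, c, d, e, f
  1-simplices (15): ab, ac, ad, ae, af, bc, bd, be, bf, cd, ce, cf, de, df, ef
  2-simplices (10): abc, abf, acd, ade, aef, bce, bde, bdf, cdf, cef

so the chain groups are C_0 ≅ Z^6, C_1 ≅ Z^15, C_2 ≅ Z^10.

∂_1: C_1 → C_0 is given by ∂[p,q] = [q] − [p]. For instance
  ∂ab = b − a.
This gives a 6×15 integer matrix of rank 5; reducing to Smith normal form yields diagonal entries (1,1,1,1,1).

∂_2: C_2 → C_1 acts by ∂[p,q,r] = [q,r] − [p,r] + [p,q]. For instance
  ∂acd = cd − ad + ac,
  ∂bce = ce − be + bc.
The 15×10 boundary matrix has rank 10 and Smith normal form diag(1,1,1,1,1,1,1,1,1,2).

Computing H_k = (kernel of ∂_k) / (image of ∂_{k+1}):

  H_0: rank C_0 − rank ∂_1 = 6 − 5 = 1, and the invariant factors of ∂_1 are all 1, so H_0 = Z.
  H_1: rank ker ∂_1 − rank ∂_2 = (15 − 5) − 10 = 0, and ∂_2 has invariant factor 2 > 1, so H_1 = Z/2.
  H_2: rank ker ∂_2 − rank ∂_3 = (10 − 10) − 0 = 0, and there is no ∂_3, so H_2 = 0.

As a check, the Euler characteristic is 6 − 15 + 10 = 1, which agrees with 1 − 0 + 0 = 1.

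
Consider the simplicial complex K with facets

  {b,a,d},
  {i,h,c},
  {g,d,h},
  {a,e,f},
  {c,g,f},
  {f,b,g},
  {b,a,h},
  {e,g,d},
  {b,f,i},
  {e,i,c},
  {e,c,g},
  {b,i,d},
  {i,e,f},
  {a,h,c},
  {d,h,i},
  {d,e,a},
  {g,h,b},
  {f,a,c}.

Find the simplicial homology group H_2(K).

We work with the vertex ordering a < b < c < d < e < f < g < h < i. The simplices of K, each written with vertices in increasing order, are:

  0-simplices (9): a, b, c, d, e, f, g, h, i
  1-simplices (27): ab, ac, ad, ae, af, ah, bd, bf, bg, bh, bi, ce, cf, cg, ch, ci, de, dg, dh, di, ef, eg, ei, fg, fi, gh, hi
  2-simplices (18): abd, abh, acf, ach, ade, aef, bdi, bfg, bfi, bgh, ceg, cei, cfg, chi, deg, dgh, dhi, efi

giving chain groups C_0 ≅ Z^9, C_1 ≅ Z^27, C_2 ≅ Z^18.

Boundary ∂_1: C_1 → C_0 maps an edge to its endpoints' difference, ∂[p,q] = q − p.
The resulting 9×27 matrix has rank 8, and its Smith normal form has invariant factors (1,1,1,1,1,1,1,1).

Boundary ∂_2: C_2 → C_1 maps a triangle to the signed sum of its edges. For instance
  ∂dhi = hi − di + dh,
  ∂abh = bh − ah + ab.
This gives a 27×18 integer matrix of rank 18; reducing to Smith normal form yields diagonal entries (1,1,1,1,1,1,1,1,1,1,1,1,1,1,1,1,1,2).

From H_k ≅ ker(∂_k) / im(∂_{k+1}) we obtain:

  H_2: rank ker ∂_2 − rank ∂_3 = (18 − 18) − 0 = 0, and there is no ∂_3, so H_2 ≅ 0.

H_2 = 0.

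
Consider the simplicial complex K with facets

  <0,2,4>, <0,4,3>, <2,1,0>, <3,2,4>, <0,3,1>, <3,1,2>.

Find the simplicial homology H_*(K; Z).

Take the total order 0 < 1 < 2 < 3 < 4 on the vertex set. Then K (dimension 2) consists of the simplices:

  0-simplices (5): [0], [1], [2], [3], [4]
  1-simplices (9): [0,1], [0,2], [0,3], [0,4], [1,2], [1,3], [2,3], [2,4], [3,4]
  2-simplices (6): [0,1,2], [0,1,3], [0,2,4], [0,3,4], [1,2,3], [2,3,4]

Hence C_0 ≅ Z^5, C_1 ≅ Z^9, C_2 ≅ Z^6.

∂_1: C_1 → C_0 sends each edge [p,q] (with p < q) to q − p. For instance
  ∂[3,4] = [4] − [3].
As a 5×9 matrix over Z this has rank 4, with invariant factors (1,1,1,1).

The boundary map ∂_2: C_2 → C_1 maps a triangle to the signed sum of its edges. For instance
  ∂[0,2,4] = [2,4] − [0,4] + [0,2],
  ∂[0,1,3] = [1,3] − [0,3] + [0,1].
The 9×6 boundary matrix has rank 5 and Smith normal form diag(1,1,1,1,1).

Reading off H_k = ker ∂_k / im ∂_{k+1}:

  H_0: rank C_0 − rank ∂_1 = 5 − 4 = 1, and the invariant factors of ∂_1 are all 1, so H_0 = Z.
  H_1: rank ker ∂_1 − rank ∂_2 = (9 − 4) − 5 = 0, and the invariant factors of ∂_2 are all 1, so H_1 = 0.
  H_2: rank ker ∂_2 − rank ∂_3 = (6 − 5) − 0 = 1, and there is no ∂_3, so H_2 = Z.

(K is a triangulation of the 2-sphere S^2.)

H_0 ≅ Z,  H_1 = 0,  H_2 ≅ Z.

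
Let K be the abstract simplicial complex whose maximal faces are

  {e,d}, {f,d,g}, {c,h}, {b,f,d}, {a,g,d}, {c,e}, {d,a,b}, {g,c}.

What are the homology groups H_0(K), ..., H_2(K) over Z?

H_0 = Z,  H_1 = Z,  H_2 = 0.

Order the vertices as a < b < c < d < e < f < g < h. Listing each simplex with vertices in this order, K has dimension 2 with simplices:

  0-simplices (8): a, b, c, d, e, f, g, h
  1-simplices (12): ab, ad, ag, bd, bf, ce, cg, ch, de, df, dg, fg
  2-simplices (4): abd, adg, bdf, dfg

giving chain groups C_0 ≅ Z^8, C_1 ≅ Z^12, C_2 ≅ Z^4.

Boundary ∂_1: C_1 → C_0 is given by ∂[p,q] = [q] − [p].
This gives a 8×12 integer matrix of rank 7; reducing to Smith normal form yields diagonal entries (1,1,1,1,1,1,1).

Boundary ∂_2: C_2 → C_1 sends each 2-simplex [p,q,r] to [q,r] − [p,r] + [p,q]. For instance
  ∂bdf = df − bf + bd,
  ∂dfg = fg − dg + df.
The 12×4 boundary matrix has rank 4 and Smith normal form diag(1,1,1,1).

Now H_k = ker ∂_k / im ∂_{k+1}, so:

  H_0: rank C_0 − rank ∂_1 = 8 − 7 = 1, and the invariant factors of ∂_1 are all 1, so H_0 = Z.
  H_1: rank ker ∂_1 − rank ∂_2 = (12 − 7) − 4 = 1, and the invariant factors of ∂_2 are all 1, so H_1 = Z.
  H_2: rank ker ∂_2 − rank ∂_3 = (4 − 4) − 0 = 0, and there is no ∂_3, so H_2 = 0.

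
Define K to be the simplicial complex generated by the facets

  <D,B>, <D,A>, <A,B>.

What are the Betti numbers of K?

Order the vertices as A < B < D. Listing each simplex with vertices in this order, K has dimension 1 with simplices:

  0-simplices (3): A, B, D
  1-simplices (3): AB, AD, BD

giving chain groups C_0 ≅ Z^3, C_1 ≅ Z^3.

Boundary ∂_1: C_1 → C_0 is given by ∂[p,q] = [q] − [p]. For instance
  ∂BD = D − B.
As a 3×3 matrix over Z this has rank 2, with invariant factors (1,1).

From H_k ≅ ker(∂_k) / im(∂_{k+1}) we obtain:

  H_0: rank C_0 − rank ∂_1 = 3 − 2 = 1, and the invariant factors of ∂_1 are all 1, so H_0 = Z.
  H_1: rank ker ∂_1 − rank ∂_2 = (3 − 2) − 0 = 1, and there is no ∂_2, so H_1 = Z.

(K is a triangulation of the circle S^1.)

Hence the Betti numbers are b_0 = 1, b_1 = 1.

b_0 = 1, b_1 = 1.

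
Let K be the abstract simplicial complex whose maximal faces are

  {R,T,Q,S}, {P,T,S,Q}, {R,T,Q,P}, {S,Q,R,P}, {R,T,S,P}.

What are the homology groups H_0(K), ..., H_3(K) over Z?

H_0 ≅ Z,  H_1 = 0,  H_2 = 0,  H_3 ≅ Z.

Order the vertices as P < Q < R < S < T. Listing each simplex with vertices in this order, K has dimension 3 with simplices:

  0-simplices (5): P, Q, R, S, T
  1-simplices (10): PQ, PR, PS, PT, QR, QS, QT, RS, RT, ST
  2-simplices (10): PQR, PQS, PQT, PRS, PRT, PST, QRS, QRT, QST, RST
  3-simplices (5): PQRS, PQRT, PQST, PRST, QRST

Hence C_0 ≅ Z^5, C_1 ≅ Z^10, C_2 ≅ Z^10, C_3 ≅ Z^5.

∂_1: C_1 → C_0 is given by ∂[p,q] = [q] − [p].
As a 5×10 matrix over Z this has rank 4, with invariant factors (1,1,1,1).

∂_2: C_2 → C_1 maps a triangle to the signed sum of its edges. For instance
  ∂PQT = QT − PT + PQ,
  ∂QRS = RS − QS + QR.
The 10×10 boundary matrix has rank 6 and Smith normal form diag(1,1,1,1,1,1).

∂_3: C_3 → C_2 sends each 3-simplex σ to the alternating sum Σ_i (−1)^i (σ with its i-th vertex removed). For instance
  ∂QRST = RST − QST + QRT − QRS,
  ∂PQST = QST − PST + PQT − PQS.
As a 10×5 matrix over Z this has rank 4, with invariant factors (1,1,1,1).

Reading off H_k = ker ∂_k / im ∂_{k+1}:

  H_0: rank C_0 − rank ∂_1 = 5 − 4 = 1, and the invariant factors of ∂_1 are all 1, so H_0 = Z.
  H_1: rank ker ∂_1 − rank ∂_2 = (10 − 4) − 6 = 0, and the invariant factors of ∂_2 are all 1, so H_1 = 0.
  H_2: rank ker ∂_2 − rank ∂_3 = (10 − 6) − 4 = 0, and the invariant factors of ∂_3 are all 1, so H_2 = 0.
  H_3: rank ker ∂_3 − rank ∂_4 = (5 − 4) − 0 = 1, and there is no ∂_4, so H_3 = Z.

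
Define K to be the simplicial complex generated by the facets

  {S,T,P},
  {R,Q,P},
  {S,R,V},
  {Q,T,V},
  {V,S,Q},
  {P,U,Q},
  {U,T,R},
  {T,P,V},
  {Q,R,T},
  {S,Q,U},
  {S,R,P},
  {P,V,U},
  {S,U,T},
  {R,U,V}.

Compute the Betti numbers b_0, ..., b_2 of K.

b_0 = 1, b_1 = 2, b_2 = 1.

Order the vertices as P < Q < R < S < T < U < V. Listing each simplex with vertices in this order, K has dimension 2 with simplices:

  0-simplices (7): P, Q, R, S, T, U, V
  1-simplices (21): PQ, PR, PS, PT, PU, PV, QR, QS, QT, QU, QV, RS, RT, RU, RV, ST, SU, SV, TU, TV, UV
  2-simplices (14): PQR, PQU, PRS, PST, PTV, PUV, QRT, QSU, QSV, QTV, RSV, RTU, RUV, STU

so the chain groups are C_0 ≅ Z^7, C_1 ≅ Z^21, C_2 ≅ Z^14.

The boundary map ∂_1: C_1 → C_0 is given by ∂[p,q] = [q] − [p]. For instance
  ∂QV = V − Q.
As a 7×21 matrix over Z this has rank 6, with invariant factors (1,1,1,1,1,1).

The boundary map ∂_2: C_2 → C_1 maps a triangle to the signed sum of its edges. For instance
  ∂QSV = SV − QV + QS,
  ∂RSV = SV − RV + RS.
As a 21×14 matrix over Z this has rank 13, with invariant factors (1,1,1,1,1,1,1,1,1,1,1,1,1).

Computing H_k = (kernel of ∂_k) / (image of ∂_{k+1}):

  H_0: rank C_0 − rank ∂_1 = 7 − 6 = 1, and the invariant factors of ∂_1 are all 1, so H_0 ≅ Z.
  H_1: rank ker ∂_1 − rank ∂_2 = (21 − 6) − 13 = 2, and the invariant factors of ∂_2 are all 1, so H_1 ≅ Z^2.
  H_2: rank ker ∂_2 − rank ∂_3 = (14 − 13) − 0 = 1, and there is no ∂_3, so H_2 ≅ Z.

Hence the Betti numbers are b_0 = 1, b_1 = 2, b_2 = 1.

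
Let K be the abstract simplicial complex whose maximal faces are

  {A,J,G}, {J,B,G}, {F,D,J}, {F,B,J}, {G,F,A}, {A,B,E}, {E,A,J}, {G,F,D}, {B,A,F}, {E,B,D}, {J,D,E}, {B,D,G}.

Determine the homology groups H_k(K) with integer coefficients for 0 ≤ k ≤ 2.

H_0 = Z,  H_1 = Z/2,  H_2 = 0.

Order the vertices as A < B < D < E < F < G < J. Listing each simplex with vertices in this order, K has dimension 2 with simplices:

  0-simplices (7): A, B, D, E, F, G, J
  1-simplices (18): AB, AE, AF, AG, AJ, BD, BE, BF, BG, BJ, DE, DF, DG, DJ, EJ, FG, FJ, GJ
  2-simplices (12): ABE, ABF, AEJ, AFG, AGJ, BDE, BDG, BFJ, BGJ, DEJ, DFG, DFJ

giving chain groups C_0 ≅ Z^7, C_1 ≅ Z^18, C_2 ≅ Z^12.

The boundary map ∂_1: C_1 → C_0 maps an edge to its endpoints' difference, ∂[p,q] = q − p. For instance
  ∂GJ = J − G.
This gives a 7×18 integer matrix of rank 6; reducing to Smith normal form yields diagonal entries (1,1,1,1,1,1).

The boundary map ∂_2: C_2 → C_1 maps a triangle to the signed sum of its edges. For instance
  ∂DEJ = EJ − DJ + DE,
  ∂BDE = DE − BE + BD.
The 18×12 boundary matrix has rank 12 and Smith normal form diag(1,1,1,1,1,1,1,1,1,1,1,2).

Computing H_k = (kernel of ∂_k) / (image of ∂_{k+1}):

  H_0: rank C_0 − rank ∂_1 = 7 − 6 = 1, and the invariant factors of ∂_1 are all 1, so H_0 ≅ Z.
  H_1: rank ker ∂_1 − rank ∂_2 = (18 − 6) − 12 = 0, and ∂_2 has invariant factor 2 > 1, so H_1 ≅ Z/2.
  H_2: rank ker ∂_2 − rank ∂_3 = (12 − 12) − 0 = 0, and there is no ∂_3, so H_2 ≅ 0.

As a check, the Euler characteristic is 7 − 18 + 12 = 1, which agrees with 1 − 0 + 0 = 1.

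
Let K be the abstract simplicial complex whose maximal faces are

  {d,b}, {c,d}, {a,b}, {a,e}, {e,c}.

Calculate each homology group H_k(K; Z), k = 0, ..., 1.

H_0 = Z,  H_1 = Z.

Order the vertices as a < b < c < d < e. Listing each simplex with vertices in this order, K has dimension 1 with simplices:

  0-simplices (5): a, b, c, d, e
  1-simplices (5): ab, ae, bd, cd, ce

giving chain groups C_0 ≅ Z^5, C_1 ≅ Z^5.

Boundary ∂_1: C_1 → C_0 sends each edge [p,q] (with p < q) to q − p. For instance
  ∂cd = d − c.
As a 5×5 matrix over Z this has rank 4, with invariant factors (1,1,1,1).

Computing H_k = (kernel of ∂_k) / (image of ∂_{k+1}):

  H_0: rank C_0 − rank ∂_1 = 5 − 4 = 1, and the invariant factors of ∂_1 are all 1, so H_0 = Z.
  H_1: rank ker ∂_1 − rank ∂_2 = (5 − 4) − 0 = 1, and there is no ∂_2, so H_1 = Z.

As a check, the Euler characteristic is 5 − 5 = 0, which agrees with 1 − 1 = 0.
(K is a triangulation of the circle S^1.)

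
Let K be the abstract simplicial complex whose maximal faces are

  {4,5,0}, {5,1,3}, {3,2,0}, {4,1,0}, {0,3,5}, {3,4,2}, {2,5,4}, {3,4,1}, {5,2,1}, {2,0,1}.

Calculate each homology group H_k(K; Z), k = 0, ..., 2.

Fix the vertex order 0 < 1 < 2 < 3 < 4 < 5 and write every simplex with vertices in increasing order. Then dim K = 2 and the simplices of K are:

  0-simplices (6): [0], [1], [2], [3], [4], [5]
  1-simplices (15): [0,1], [0,2], [0,3], [0,4], [0,5], [1,2], [1,3], [1,4], [1,5], [2,3], [2,4], [2,5], [3,4], [3,5], [4,5]
  2-simplices (10): [0,1,2], [0,1,4], [0,2,3], [0,3,5], [0,4,5], [1,2,5], [1,3,4], [1,3,5], [2,3,4], [2,4,5]

Hence C_0 ≅ Z^6, C_1 ≅ Z^15, C_2 ≅ Z^10.

The boundary map ∂_1: C_1 → C_0 is given by ∂[p,q] = [q] − [p]. For instance
  ∂[0,1] = [1] − [0].
As a 6×15 matrix over Z this has rank 5, with invariant factors (1,1,1,1,1).

Boundary ∂_2: C_2 → C_1 sends each 2-simplex [p,q,r] to [q,r] − [p,r] + [p,q]. For instance
  ∂[0,3,5] = [3,5] − [0,5] + [0,3],
  ∂[0,1,4] = [1,4] − [0,4] + [0,1].
This gives a 15×10 integer matrix of rank 10; reducing to Smith normal form yields diagonal entries (1,1,1,1,1,1,1,1,1,2).

Reading off H_k = ker ∂_k / im ∂_{k+1}:

  H_0: rank C_0 − rank ∂_1 = 6 − 5 = 1, and the invariant factors of ∂_1 are all 1, so H_0 = Z.
  H_1: rank ker ∂_1 − rank ∂_2 = (15 − 5) − 10 = 0, and ∂_2 has invariant factor 2 > 1, so H_1 = Z/2.
  H_2: rank ker ∂_2 − rank ∂_3 = (10 − 10) − 0 = 0, and there is no ∂_3, so H_2 = 0.

As a check, the Euler characteristic is 6 − 15 + 10 = 1, which agrees with 1 − 0 + 0 = 1.

H_0 ≅ Z,  H_1 ≅ Z/2,  H_2 = 0.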